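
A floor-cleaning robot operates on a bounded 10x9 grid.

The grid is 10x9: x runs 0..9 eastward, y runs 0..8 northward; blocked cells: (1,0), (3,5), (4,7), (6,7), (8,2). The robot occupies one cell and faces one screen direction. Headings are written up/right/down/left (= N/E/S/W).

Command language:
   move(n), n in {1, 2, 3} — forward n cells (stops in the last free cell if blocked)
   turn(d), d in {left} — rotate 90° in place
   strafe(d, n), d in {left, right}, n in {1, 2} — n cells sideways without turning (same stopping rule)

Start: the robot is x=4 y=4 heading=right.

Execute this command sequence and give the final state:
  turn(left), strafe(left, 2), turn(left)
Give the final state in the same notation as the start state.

start: x=4 y=4 heading=right
1. turn(left) → x=4 y=4 heading=up
2. strafe(left, 2) → x=2 y=4 heading=up
3. turn(left) → x=2 y=4 heading=left

x=2 y=4 heading=left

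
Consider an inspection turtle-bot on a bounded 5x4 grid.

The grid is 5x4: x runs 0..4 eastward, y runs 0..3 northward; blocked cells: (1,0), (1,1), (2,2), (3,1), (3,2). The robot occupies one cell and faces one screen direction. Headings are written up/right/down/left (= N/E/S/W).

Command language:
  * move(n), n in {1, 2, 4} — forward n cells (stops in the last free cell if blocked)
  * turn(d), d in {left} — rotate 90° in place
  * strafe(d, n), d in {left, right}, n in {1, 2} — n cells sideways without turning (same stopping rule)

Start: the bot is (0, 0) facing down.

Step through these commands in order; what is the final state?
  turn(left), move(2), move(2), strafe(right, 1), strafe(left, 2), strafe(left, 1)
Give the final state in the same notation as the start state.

(0, 3) facing right

begin: (0, 0) facing down
1. turn(left) → (0, 0) facing right
2. move(2) → (0, 0) facing right
3. move(2) → (0, 0) facing right
4. strafe(right, 1) → (0, 0) facing right
5. strafe(left, 2) → (0, 2) facing right
6. strafe(left, 1) → (0, 3) facing right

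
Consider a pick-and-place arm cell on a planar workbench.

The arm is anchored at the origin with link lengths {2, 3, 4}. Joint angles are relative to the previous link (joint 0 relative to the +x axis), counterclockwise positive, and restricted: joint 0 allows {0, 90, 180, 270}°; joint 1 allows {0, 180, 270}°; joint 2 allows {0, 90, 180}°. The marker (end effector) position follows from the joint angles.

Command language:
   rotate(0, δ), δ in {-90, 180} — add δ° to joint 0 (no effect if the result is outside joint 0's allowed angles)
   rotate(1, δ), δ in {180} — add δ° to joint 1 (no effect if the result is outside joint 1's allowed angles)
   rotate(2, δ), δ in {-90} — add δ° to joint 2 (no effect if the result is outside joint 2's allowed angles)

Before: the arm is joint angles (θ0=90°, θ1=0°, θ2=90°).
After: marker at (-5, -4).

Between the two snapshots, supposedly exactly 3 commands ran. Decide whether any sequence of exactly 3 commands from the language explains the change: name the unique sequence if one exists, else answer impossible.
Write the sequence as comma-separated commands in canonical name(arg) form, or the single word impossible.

start: joint angles (θ0=90°, θ1=0°, θ2=90°)
[1] after rotate(0, -90): joint angles (θ0=0°, θ1=0°, θ2=90°)
[2] after rotate(0, -90): joint angles (θ0=270°, θ1=0°, θ2=90°)
[3] after rotate(0, -90): joint angles (θ0=180°, θ1=0°, θ2=90°)
no rival 3-sequence matches.

rotate(0, -90), rotate(0, -90), rotate(0, -90)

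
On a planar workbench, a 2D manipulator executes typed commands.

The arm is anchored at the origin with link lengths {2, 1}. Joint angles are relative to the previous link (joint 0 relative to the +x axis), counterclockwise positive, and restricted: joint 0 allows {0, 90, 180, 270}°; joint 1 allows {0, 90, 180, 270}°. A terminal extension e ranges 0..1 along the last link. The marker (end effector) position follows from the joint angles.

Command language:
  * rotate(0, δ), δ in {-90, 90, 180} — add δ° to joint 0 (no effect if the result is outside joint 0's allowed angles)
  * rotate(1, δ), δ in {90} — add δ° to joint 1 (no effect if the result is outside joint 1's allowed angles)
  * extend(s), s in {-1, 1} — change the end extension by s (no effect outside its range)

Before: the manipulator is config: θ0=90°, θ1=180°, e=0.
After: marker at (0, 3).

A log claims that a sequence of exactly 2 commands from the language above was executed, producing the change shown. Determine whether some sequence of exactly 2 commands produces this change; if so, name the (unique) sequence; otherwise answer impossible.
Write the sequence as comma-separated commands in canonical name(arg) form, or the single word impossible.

from: config: θ0=90°, θ1=180°, e=0
step 1 (rotate(1, 90)): config: θ0=90°, θ1=270°, e=0
step 2 (rotate(1, 90)): config: θ0=90°, θ1=0°, e=0
no rival 2-sequence matches.

rotate(1, 90), rotate(1, 90)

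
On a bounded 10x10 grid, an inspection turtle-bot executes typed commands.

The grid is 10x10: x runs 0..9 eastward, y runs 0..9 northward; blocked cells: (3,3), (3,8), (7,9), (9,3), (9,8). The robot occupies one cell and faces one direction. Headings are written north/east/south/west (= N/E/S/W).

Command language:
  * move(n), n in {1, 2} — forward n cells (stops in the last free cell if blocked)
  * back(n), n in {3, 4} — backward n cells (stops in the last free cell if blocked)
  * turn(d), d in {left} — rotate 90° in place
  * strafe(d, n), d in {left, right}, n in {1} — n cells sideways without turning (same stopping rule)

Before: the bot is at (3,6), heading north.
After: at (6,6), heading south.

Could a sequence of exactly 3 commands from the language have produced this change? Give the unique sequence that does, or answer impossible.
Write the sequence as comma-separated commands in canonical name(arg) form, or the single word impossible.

turn(left), back(3), turn(left)

key: cell and facing (now S) both changed — the 3 commands mix motion and turning
initial: at (3,6), heading north
step 1 (turn(left)): at (3,6), heading west
step 2 (back(3)): at (6,6), heading west
step 3 (turn(left)): at (6,6), heading south
uniquely the one of 343 3-step routes that fits.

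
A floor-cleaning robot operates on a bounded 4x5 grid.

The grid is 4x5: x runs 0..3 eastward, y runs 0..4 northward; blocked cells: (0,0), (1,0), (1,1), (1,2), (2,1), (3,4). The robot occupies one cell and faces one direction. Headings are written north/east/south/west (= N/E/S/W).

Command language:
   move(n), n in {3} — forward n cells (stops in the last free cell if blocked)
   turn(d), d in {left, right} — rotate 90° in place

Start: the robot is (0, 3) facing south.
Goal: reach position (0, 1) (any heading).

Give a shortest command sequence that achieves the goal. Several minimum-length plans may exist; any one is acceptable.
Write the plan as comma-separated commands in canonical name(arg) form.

begin: (0, 3) facing south
[1] after move(3): (0, 1) facing south
no 0-step plan works, so 1 is optimal.

move(3)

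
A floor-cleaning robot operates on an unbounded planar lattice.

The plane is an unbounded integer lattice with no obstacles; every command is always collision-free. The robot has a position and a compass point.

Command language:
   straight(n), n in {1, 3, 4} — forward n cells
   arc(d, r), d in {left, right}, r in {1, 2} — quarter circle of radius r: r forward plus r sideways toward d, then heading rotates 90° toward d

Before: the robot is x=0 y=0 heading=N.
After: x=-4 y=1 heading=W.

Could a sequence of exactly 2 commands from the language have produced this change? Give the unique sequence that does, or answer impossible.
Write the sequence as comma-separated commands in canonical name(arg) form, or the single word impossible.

arc(left, 1), straight(3)

key: order matters: swapping arc(left, 1) and straight(3) lands elsewhere
begin: x=0 y=0 heading=N
1. arc(left, 1) → x=-1 y=1 heading=W
2. straight(3) → x=-4 y=1 heading=W
no other 2-command option fits: unique.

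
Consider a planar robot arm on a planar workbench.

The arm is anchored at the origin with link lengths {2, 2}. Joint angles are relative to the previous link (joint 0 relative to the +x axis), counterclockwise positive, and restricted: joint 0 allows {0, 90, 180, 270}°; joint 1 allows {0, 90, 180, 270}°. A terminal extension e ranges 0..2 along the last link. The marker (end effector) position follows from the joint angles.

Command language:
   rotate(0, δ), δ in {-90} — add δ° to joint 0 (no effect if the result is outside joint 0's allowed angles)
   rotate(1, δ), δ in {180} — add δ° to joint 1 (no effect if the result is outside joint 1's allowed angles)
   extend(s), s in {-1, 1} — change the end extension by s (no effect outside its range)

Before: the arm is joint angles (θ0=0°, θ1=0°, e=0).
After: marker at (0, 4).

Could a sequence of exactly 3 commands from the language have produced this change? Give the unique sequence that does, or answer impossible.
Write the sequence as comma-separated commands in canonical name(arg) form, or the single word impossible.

rotate(0, -90), rotate(0, -90), rotate(0, -90)

t0: joint angles (θ0=0°, θ1=0°, e=0)
t=1 rotate(0, -90) ⇒ joint angles (θ0=270°, θ1=0°, e=0)
t=2 rotate(0, -90) ⇒ joint angles (θ0=180°, θ1=0°, e=0)
t=3 rotate(0, -90) ⇒ joint angles (θ0=90°, θ1=0°, e=0)
all 64 alternatives checked — unique.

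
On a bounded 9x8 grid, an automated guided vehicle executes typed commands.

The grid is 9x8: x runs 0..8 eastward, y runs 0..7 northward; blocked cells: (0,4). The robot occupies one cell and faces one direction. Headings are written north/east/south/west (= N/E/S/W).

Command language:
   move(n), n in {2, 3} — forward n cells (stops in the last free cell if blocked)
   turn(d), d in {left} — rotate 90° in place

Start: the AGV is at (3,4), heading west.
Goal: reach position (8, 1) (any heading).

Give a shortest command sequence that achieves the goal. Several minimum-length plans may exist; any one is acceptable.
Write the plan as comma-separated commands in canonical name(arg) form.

initial: at (3,4), heading west
step 1 (turn(left)): at (3,4), heading south
step 2 (move(3)): at (3,1), heading south
step 3 (turn(left)): at (3,1), heading east
step 4 (move(2)): at (5,1), heading east
step 5 (move(3)): at (8,1), heading east
no 4-step plan works, so 5 is optimal.

turn(left), move(3), turn(left), move(2), move(3)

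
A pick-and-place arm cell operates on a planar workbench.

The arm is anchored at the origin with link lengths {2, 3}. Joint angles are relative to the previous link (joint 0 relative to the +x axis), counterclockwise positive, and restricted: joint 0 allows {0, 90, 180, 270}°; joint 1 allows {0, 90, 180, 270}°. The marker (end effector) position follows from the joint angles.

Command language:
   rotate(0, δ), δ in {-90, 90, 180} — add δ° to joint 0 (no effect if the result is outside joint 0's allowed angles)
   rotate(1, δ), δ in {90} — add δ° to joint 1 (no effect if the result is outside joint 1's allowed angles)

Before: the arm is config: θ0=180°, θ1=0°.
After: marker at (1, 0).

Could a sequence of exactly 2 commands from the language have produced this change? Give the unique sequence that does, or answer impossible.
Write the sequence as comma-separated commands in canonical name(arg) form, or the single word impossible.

begin: config: θ0=180°, θ1=0°
[1] after rotate(1, 90): config: θ0=180°, θ1=90°
[2] after rotate(1, 90): config: θ0=180°, θ1=180°
all 16 alternatives checked — unique.

rotate(1, 90), rotate(1, 90)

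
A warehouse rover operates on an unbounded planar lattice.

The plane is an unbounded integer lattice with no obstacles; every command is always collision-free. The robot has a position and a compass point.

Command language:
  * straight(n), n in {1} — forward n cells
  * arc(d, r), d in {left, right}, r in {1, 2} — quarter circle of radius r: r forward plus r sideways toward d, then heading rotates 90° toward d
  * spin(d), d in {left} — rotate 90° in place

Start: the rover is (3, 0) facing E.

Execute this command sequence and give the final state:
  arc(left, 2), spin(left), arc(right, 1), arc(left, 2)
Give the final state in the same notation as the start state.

t0: (3, 0) facing E
[1] after arc(left, 2): (5, 2) facing N
[2] after spin(left): (5, 2) facing W
[3] after arc(right, 1): (4, 3) facing N
[4] after arc(left, 2): (2, 5) facing W

(2, 5) facing W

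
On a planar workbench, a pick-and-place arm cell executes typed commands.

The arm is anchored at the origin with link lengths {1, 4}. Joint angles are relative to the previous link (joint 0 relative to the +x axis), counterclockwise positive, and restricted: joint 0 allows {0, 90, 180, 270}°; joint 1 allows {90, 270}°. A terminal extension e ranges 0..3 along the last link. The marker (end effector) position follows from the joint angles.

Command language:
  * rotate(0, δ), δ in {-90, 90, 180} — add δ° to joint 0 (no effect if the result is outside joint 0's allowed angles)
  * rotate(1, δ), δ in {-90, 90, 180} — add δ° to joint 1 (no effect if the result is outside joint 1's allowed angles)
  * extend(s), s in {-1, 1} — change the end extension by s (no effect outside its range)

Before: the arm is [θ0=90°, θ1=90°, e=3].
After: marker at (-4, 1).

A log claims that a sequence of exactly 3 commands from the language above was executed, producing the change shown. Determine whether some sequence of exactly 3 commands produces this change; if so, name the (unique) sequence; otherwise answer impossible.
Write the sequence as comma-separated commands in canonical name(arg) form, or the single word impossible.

from: [θ0=90°, θ1=90°, e=3]
step 1 (extend(-1)): [θ0=90°, θ1=90°, e=2]
step 2 (extend(-1)): [θ0=90°, θ1=90°, e=1]
step 3 (extend(-1)): [θ0=90°, θ1=90°, e=0]
uniquely the one of 512 3-step routes that fits.

extend(-1), extend(-1), extend(-1)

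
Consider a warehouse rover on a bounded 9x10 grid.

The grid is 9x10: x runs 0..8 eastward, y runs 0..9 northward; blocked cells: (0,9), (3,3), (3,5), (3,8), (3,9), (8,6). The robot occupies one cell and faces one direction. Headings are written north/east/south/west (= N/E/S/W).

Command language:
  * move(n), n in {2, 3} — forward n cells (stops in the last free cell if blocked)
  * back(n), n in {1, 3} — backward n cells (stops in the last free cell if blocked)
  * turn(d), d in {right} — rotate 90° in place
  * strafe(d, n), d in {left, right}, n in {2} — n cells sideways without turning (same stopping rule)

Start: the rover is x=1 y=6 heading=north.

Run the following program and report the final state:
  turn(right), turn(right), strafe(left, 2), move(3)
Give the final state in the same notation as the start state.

x=3 y=6 heading=south

initial: x=1 y=6 heading=north
t=1 turn(right) ⇒ x=1 y=6 heading=east
t=2 turn(right) ⇒ x=1 y=6 heading=south
t=3 strafe(left, 2) ⇒ x=3 y=6 heading=south
t=4 move(3) ⇒ x=3 y=6 heading=south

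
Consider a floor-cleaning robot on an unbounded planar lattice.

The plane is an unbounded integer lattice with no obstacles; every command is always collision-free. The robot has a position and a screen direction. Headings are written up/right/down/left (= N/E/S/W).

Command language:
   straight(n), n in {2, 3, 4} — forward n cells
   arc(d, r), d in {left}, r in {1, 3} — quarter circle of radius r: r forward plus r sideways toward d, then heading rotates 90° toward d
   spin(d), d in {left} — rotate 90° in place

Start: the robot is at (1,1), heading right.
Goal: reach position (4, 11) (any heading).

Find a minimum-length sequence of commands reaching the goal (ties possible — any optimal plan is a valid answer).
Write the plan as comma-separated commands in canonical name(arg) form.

begin: at (1,1), heading right
[1] after arc(left, 3): at (4,4), heading up
[2] after straight(3): at (4,7), heading up
[3] after straight(4): at (4,11), heading up
no 2-step plan works, so 3 is optimal.

arc(left, 3), straight(3), straight(4)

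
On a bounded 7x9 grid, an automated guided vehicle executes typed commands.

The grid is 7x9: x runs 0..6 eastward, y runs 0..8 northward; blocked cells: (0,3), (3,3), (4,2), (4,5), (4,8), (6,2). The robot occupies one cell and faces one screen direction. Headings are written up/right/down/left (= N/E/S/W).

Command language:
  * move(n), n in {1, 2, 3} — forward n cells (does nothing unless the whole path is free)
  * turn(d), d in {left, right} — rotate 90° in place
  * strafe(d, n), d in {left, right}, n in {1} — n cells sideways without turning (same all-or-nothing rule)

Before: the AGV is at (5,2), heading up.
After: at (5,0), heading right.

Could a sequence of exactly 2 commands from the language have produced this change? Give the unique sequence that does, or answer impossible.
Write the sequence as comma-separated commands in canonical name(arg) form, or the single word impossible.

impossible

all 49 sequences checked — none match.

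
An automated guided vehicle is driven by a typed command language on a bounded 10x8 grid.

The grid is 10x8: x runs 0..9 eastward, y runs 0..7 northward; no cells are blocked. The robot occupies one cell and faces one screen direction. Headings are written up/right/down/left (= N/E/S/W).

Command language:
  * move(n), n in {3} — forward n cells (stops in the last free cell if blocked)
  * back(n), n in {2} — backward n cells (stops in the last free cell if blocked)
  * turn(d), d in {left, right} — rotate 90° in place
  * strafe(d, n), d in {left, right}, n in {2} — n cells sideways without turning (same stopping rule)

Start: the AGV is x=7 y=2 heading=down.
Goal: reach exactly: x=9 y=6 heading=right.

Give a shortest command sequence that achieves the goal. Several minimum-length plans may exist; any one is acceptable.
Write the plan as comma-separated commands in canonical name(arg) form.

start: x=7 y=2 heading=down
1. back(2) → x=7 y=4 heading=down
2. back(2) → x=7 y=6 heading=down
3. turn(left) → x=7 y=6 heading=right
4. move(3) → x=9 y=6 heading=right
shorter routes all fall short; 4 is best.

back(2), back(2), turn(left), move(3)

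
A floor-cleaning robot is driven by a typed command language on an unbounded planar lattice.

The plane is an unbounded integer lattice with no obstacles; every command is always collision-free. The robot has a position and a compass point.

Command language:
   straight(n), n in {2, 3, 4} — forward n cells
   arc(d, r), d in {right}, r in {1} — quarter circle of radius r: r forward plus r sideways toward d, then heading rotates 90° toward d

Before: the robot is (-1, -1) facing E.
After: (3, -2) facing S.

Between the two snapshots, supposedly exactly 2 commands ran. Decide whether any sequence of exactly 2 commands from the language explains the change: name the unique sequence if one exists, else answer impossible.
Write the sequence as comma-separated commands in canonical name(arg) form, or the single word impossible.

straight(3), arc(right, 1)

key: cell and facing (now S) both changed — the 2 commands mix motion and turning
t0: (-1, -1) facing E
1. straight(3) → (2, -1) facing E
2. arc(right, 1) → (3, -2) facing S
no other 2-command option fits: unique.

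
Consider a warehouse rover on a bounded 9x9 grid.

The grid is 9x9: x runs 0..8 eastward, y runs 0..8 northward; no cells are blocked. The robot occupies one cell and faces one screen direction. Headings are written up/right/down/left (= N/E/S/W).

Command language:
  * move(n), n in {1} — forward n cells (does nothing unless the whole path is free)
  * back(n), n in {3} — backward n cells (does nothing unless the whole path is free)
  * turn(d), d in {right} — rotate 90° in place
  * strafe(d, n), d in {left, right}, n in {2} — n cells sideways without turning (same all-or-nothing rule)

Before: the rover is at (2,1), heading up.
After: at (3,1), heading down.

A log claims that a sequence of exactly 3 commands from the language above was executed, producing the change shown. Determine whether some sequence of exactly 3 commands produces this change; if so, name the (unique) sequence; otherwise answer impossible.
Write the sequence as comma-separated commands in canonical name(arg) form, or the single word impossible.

turn(right), move(1), turn(right)

key: cell and facing (now S) both changed — the 3 commands mix motion and turning
initial: at (2,1), heading up
1. turn(right) → at (2,1), heading right
2. move(1) → at (3,1), heading right
3. turn(right) → at (3,1), heading down
all 125 alternatives checked — unique.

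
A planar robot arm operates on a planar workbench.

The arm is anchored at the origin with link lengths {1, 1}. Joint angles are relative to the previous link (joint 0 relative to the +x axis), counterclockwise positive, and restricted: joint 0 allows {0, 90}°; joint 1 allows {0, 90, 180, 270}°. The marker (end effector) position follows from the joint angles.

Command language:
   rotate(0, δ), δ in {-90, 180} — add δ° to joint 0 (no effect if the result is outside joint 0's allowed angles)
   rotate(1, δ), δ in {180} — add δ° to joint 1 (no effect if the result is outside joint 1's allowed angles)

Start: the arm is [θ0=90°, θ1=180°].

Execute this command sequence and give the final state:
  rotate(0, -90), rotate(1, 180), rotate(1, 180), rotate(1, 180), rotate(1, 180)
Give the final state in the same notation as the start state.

[θ0=0°, θ1=180°]

begin: [θ0=90°, θ1=180°]
1. rotate(0, -90) → [θ0=0°, θ1=180°]
2. rotate(1, 180) → [θ0=0°, θ1=0°]
3. rotate(1, 180) → [θ0=0°, θ1=180°]
4. rotate(1, 180) → [θ0=0°, θ1=0°]
5. rotate(1, 180) → [θ0=0°, θ1=180°]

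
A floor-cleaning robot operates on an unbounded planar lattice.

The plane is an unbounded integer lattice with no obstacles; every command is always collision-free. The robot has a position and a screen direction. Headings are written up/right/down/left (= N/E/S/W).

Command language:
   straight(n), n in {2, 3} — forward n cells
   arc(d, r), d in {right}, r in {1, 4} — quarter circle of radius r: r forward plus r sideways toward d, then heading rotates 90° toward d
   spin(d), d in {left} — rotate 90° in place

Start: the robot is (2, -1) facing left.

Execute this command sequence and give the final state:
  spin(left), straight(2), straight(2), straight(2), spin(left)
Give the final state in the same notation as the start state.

(2, -7) facing right

begin: (2, -1) facing left
step 1 (spin(left)): (2, -1) facing down
step 2 (straight(2)): (2, -3) facing down
step 3 (straight(2)): (2, -5) facing down
step 4 (straight(2)): (2, -7) facing down
step 5 (spin(left)): (2, -7) facing right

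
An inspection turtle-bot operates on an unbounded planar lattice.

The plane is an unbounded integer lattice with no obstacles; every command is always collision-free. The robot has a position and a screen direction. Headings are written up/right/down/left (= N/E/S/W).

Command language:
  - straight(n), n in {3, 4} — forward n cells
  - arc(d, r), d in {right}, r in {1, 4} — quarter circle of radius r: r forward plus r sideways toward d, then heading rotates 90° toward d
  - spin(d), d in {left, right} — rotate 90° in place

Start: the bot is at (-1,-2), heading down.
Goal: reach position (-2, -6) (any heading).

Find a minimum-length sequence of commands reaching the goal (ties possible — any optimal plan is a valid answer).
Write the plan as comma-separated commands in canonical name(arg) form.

t0: at (-1,-2), heading down
t=1 straight(3) ⇒ at (-1,-5), heading down
t=2 arc(right, 1) ⇒ at (-2,-6), heading left
no 1-step plan works, so 2 is optimal.

straight(3), arc(right, 1)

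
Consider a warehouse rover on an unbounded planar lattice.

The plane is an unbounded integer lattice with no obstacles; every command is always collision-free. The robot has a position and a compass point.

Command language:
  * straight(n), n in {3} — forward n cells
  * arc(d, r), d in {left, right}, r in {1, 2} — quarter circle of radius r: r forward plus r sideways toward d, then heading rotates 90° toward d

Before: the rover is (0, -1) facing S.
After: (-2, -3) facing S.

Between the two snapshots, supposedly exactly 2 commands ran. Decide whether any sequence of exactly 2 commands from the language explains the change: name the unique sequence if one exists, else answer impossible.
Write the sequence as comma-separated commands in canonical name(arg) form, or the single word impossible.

key: heading stays S — rotations cancel among the 2 commands
initial: (0, -1) facing S
t=1 arc(right, 1) ⇒ (-1, -2) facing W
t=2 arc(left, 1) ⇒ (-2, -3) facing S
no other 2-command option fits: unique.

arc(right, 1), arc(left, 1)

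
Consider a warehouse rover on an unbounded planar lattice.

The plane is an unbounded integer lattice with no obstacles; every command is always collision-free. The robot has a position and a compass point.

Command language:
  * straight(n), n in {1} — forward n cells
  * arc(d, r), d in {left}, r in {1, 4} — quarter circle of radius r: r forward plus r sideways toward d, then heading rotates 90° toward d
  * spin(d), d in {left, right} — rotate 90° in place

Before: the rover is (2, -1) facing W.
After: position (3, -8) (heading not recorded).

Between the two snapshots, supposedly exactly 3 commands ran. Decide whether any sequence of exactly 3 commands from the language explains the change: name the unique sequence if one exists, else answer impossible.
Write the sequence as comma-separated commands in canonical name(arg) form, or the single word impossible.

arc(left, 4), arc(left, 4), arc(left, 1)

key: running arc(left, 1) before arc(left, 4) would end elsewhere — order is forced
from: (2, -1) facing W
[1] after arc(left, 4): (-2, -5) facing S
[2] after arc(left, 4): (2, -9) facing E
[3] after arc(left, 1): (3, -8) facing N
no other 3-command option fits: unique.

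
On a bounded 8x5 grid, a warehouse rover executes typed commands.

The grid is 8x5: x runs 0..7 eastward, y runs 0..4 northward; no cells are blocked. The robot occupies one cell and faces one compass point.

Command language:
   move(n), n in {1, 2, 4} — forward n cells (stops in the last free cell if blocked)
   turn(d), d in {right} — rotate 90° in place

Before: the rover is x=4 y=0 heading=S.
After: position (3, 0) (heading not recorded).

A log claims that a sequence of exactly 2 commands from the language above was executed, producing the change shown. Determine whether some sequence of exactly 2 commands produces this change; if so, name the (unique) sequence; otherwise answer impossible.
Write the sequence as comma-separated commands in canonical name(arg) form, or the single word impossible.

turn(right), move(1)

key: running move(1) before turn(right) would end elsewhere — order is forced
begin: x=4 y=0 heading=S
step 1 (turn(right)): x=4 y=0 heading=W
step 2 (move(1)): x=3 y=0 heading=W
all 16 alternatives checked — unique.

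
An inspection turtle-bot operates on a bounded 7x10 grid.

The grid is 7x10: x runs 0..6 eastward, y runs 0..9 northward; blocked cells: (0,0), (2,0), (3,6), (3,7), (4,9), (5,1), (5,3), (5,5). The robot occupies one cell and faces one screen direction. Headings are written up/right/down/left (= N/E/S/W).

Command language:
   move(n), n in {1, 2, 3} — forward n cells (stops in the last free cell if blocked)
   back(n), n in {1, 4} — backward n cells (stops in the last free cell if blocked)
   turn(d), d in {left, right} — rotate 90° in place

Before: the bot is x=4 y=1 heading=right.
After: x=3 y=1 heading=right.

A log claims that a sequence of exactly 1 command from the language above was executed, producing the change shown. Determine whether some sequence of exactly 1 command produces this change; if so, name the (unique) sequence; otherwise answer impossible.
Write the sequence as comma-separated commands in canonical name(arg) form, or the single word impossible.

back(1)

key: heading stays E — the single command does not turn
initial: x=4 y=1 heading=right
[1] after back(1): x=3 y=1 heading=right
no rival 1-sequence matches.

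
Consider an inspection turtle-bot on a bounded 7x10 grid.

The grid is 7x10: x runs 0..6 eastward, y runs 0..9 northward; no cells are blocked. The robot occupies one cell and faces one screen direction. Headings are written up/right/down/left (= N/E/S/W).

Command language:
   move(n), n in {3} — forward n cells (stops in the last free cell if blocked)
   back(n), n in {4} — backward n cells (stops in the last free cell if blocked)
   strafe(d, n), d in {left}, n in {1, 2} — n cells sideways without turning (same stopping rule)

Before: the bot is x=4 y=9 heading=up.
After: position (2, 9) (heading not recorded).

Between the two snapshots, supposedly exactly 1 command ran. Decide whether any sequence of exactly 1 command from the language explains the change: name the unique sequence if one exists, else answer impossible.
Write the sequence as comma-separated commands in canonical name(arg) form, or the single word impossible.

begin: x=4 y=9 heading=up
1. strafe(left, 2) → x=2 y=9 heading=up
all 4 alternatives checked — unique.

strafe(left, 2)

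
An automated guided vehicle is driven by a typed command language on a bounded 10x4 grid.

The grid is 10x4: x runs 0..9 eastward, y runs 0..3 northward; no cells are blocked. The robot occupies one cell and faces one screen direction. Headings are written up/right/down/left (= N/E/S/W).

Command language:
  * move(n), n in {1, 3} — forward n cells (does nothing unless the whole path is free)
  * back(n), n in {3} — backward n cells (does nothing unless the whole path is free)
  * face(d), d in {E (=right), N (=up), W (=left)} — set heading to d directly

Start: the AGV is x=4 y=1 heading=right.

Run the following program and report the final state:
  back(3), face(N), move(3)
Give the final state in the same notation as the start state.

t0: x=4 y=1 heading=right
t=1 back(3) ⇒ x=1 y=1 heading=right
t=2 face(N) ⇒ x=1 y=1 heading=up
t=3 move(3) ⇒ x=1 y=1 heading=up

x=1 y=1 heading=up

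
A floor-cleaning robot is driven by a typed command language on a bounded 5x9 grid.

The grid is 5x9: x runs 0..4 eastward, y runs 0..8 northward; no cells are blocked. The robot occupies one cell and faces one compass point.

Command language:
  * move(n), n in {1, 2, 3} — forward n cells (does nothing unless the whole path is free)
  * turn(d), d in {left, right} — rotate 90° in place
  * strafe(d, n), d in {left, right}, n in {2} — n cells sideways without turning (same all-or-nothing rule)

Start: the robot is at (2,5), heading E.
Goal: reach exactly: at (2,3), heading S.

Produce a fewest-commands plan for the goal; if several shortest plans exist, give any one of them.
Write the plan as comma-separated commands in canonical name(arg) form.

t0: at (2,5), heading E
1. turn(right) → at (2,5), heading S
2. move(2) → at (2,3), heading S
no 1-step plan works, so 2 is optimal.

turn(right), move(2)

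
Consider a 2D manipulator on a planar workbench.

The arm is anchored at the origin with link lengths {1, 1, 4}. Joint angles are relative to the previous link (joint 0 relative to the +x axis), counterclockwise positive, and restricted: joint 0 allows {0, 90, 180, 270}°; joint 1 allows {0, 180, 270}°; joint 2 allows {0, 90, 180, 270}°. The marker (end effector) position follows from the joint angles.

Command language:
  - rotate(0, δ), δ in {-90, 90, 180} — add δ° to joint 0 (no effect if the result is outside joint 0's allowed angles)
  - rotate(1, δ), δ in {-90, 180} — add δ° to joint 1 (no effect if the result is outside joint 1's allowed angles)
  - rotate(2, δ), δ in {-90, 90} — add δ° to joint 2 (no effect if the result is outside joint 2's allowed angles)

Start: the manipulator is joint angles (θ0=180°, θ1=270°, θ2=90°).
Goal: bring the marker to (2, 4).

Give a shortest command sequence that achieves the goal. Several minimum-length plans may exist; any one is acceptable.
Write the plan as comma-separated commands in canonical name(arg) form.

rotate(0, 180), rotate(1, -90), rotate(1, 180)

t0: joint angles (θ0=180°, θ1=270°, θ2=90°)
1. rotate(0, 180) → joint angles (θ0=0°, θ1=270°, θ2=90°)
2. rotate(1, -90) → joint angles (θ0=0°, θ1=180°, θ2=90°)
3. rotate(1, 180) → joint angles (θ0=0°, θ1=0°, θ2=90°)
no 2-step plan works, so 3 is optimal.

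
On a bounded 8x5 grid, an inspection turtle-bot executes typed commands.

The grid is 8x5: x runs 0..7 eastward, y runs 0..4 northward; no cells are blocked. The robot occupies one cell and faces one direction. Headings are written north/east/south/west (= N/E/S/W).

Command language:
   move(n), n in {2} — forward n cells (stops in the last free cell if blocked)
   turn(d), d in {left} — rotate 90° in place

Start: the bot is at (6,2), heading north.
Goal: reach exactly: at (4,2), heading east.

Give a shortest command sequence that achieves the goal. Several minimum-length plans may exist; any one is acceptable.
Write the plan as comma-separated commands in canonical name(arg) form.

turn(left), move(2), turn(left), turn(left)

start: at (6,2), heading north
t=1 turn(left) ⇒ at (6,2), heading west
t=2 move(2) ⇒ at (4,2), heading west
t=3 turn(left) ⇒ at (4,2), heading south
t=4 turn(left) ⇒ at (4,2), heading east
minimal: 4 command(s), checked below 4.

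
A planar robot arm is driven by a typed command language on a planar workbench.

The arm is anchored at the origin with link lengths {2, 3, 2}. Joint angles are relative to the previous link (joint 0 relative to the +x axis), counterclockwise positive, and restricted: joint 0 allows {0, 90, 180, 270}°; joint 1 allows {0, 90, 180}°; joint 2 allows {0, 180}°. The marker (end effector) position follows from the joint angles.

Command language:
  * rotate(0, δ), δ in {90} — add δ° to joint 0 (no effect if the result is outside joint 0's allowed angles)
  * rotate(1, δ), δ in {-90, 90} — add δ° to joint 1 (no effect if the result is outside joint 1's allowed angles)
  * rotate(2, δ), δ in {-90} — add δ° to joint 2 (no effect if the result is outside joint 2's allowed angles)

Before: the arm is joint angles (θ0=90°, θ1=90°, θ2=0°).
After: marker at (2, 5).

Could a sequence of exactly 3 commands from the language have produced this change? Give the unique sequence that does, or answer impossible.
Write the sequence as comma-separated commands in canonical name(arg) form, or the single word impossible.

rotate(0, 90), rotate(0, 90), rotate(0, 90)

begin: joint angles (θ0=90°, θ1=90°, θ2=0°)
t=1 rotate(0, 90) ⇒ joint angles (θ0=180°, θ1=90°, θ2=0°)
t=2 rotate(0, 90) ⇒ joint angles (θ0=270°, θ1=90°, θ2=0°)
t=3 rotate(0, 90) ⇒ joint angles (θ0=0°, θ1=90°, θ2=0°)
all 64 alternatives checked — unique.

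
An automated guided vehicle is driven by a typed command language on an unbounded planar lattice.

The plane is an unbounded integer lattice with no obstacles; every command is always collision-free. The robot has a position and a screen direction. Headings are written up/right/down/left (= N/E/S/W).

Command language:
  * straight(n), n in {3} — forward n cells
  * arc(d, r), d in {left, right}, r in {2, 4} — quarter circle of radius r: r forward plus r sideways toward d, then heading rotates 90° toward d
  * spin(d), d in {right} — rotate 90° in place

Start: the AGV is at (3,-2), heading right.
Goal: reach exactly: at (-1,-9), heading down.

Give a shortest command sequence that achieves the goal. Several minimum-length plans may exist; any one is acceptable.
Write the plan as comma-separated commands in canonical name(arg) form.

start: at (3,-2), heading right
step 1 (spin(right)): at (3,-2), heading down
step 2 (arc(right, 2)): at (1,-4), heading left
step 3 (arc(left, 2)): at (-1,-6), heading down
step 4 (straight(3)): at (-1,-9), heading down
minimal: 4 command(s), checked below 4.

spin(right), arc(right, 2), arc(left, 2), straight(3)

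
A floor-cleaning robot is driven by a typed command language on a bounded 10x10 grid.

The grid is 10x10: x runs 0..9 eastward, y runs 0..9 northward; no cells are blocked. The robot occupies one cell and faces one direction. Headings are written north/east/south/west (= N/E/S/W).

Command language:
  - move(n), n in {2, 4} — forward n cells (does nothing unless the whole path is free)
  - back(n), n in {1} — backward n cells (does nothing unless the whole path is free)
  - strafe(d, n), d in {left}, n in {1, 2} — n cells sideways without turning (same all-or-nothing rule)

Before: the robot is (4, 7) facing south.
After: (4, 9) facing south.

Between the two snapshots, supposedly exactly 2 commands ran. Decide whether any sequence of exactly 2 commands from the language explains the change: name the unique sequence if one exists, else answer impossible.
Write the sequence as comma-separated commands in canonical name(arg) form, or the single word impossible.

key: still facing S at the end — nothing in the sequence rotates
initial: (4, 7) facing south
1. back(1) → (4, 8) facing south
2. back(1) → (4, 9) facing south
no rival 2-sequence matches.

back(1), back(1)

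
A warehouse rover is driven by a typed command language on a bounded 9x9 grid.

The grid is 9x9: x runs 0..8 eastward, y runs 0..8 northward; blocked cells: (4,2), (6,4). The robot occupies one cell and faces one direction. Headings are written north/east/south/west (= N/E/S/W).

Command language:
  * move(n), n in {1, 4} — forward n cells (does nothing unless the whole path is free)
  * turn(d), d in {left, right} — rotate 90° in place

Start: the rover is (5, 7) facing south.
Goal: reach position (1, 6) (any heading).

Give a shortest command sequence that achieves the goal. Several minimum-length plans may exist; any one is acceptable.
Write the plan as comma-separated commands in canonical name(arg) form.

move(1), turn(right), move(4)

start: (5, 7) facing south
step 1 (move(1)): (5, 6) facing south
step 2 (turn(right)): (5, 6) facing west
step 3 (move(4)): (1, 6) facing west
nothing shorter than 3 reaches the goal.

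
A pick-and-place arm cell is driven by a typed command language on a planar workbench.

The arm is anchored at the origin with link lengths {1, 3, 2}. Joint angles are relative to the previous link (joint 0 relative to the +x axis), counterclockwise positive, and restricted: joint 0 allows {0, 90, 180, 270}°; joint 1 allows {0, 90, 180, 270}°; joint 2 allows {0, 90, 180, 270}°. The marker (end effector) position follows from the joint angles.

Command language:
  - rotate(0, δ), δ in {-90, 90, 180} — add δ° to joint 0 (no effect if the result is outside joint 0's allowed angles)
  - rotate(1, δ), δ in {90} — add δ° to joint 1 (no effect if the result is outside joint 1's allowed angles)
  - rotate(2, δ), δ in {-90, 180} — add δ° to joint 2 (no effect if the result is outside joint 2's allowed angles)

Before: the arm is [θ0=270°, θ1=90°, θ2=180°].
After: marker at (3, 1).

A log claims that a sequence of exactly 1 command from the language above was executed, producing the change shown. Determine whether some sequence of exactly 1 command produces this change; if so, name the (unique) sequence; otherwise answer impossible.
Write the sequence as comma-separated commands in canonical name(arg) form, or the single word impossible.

begin: [θ0=270°, θ1=90°, θ2=180°]
t=1 rotate(2, -90) ⇒ [θ0=270°, θ1=90°, θ2=90°]
all 6 alternatives checked — unique.

rotate(2, -90)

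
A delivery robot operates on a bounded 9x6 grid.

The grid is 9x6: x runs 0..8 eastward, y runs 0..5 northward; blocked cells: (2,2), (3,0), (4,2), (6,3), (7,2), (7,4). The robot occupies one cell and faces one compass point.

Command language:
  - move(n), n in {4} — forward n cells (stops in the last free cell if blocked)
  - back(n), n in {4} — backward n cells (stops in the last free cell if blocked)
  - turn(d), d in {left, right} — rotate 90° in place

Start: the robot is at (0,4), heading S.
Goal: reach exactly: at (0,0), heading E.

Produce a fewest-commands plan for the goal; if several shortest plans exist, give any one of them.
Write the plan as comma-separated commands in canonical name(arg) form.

move(4), turn(left)

from: at (0,4), heading S
[1] after move(4): at (0,0), heading S
[2] after turn(left): at (0,0), heading E
no 1-step plan works, so 2 is optimal.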